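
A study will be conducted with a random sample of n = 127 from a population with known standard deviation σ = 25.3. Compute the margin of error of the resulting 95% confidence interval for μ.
Margin of error = 4.40

Margin of error = z* · σ/√n
= 1.960 · 25.3/√127
= 1.960 · 25.3/11.2694
= 4.40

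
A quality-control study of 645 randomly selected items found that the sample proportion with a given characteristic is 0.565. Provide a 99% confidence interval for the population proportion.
(0.515, 0.615)

Proportion CI:
SE = √(p̂(1-p̂)/n) = √(0.565 · 0.435 / 645) = 0.01952

z* = 2.576
Margin = z* · SE = 2.576 · 0.01952 = 0.0503

CI: 0.565 ± 0.0503 = (0.515, 0.615)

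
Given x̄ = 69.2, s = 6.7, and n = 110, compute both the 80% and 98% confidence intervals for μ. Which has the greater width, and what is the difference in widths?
98% CI is wider by 1.37

df = 109
80% CI: t* = 1.289, (68.38, 70.02), width = 2 · t* · s/√n = 1.65
98% CI: t* = 2.361, (67.69, 70.71), width = 2 · t* · s/√n = 3.02

The 98% CI is wider by 3.02 - 1.65 = 1.37.
Higher confidence requires a wider interval.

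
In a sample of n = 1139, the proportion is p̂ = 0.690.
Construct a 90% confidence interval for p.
(0.667, 0.713)

Proportion CI:
SE = √(p̂(1-p̂)/n) = √(0.690 · 0.310 / 1139) = 0.01370

z* = 1.645
Margin = z* · SE = 1.645 · 0.01370 = 0.0225

CI: 0.690 ± 0.0225 = (0.667, 0.713)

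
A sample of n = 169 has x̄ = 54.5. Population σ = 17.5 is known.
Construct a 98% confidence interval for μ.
(51.37, 57.63)

z-interval (σ known):
z* = 2.326 for 98% confidence

Margin of error = z* · σ/√n = 2.326 · 17.5/√169 = 3.13

CI: (54.5 - 3.13, 54.5 + 3.13) = (51.37, 57.63)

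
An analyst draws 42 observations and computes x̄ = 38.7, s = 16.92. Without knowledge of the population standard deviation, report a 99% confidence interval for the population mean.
(31.65, 45.75)

t-interval (σ unknown):
df = n - 1 = 41
t* = 2.701 for 99% confidence

Margin of error = t* · s/√n = 2.701 · 16.92/√42 = 7.05

CI: (31.65, 45.75)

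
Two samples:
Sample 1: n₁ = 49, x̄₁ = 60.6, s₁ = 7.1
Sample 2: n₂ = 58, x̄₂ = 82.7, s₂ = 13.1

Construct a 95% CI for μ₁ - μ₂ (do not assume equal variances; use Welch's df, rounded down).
(-26.07, -18.13)

Difference: x̄₁ - x̄₂ = -22.10
SE = √(s₁²/n₁ + s₂²/n₂) = √(7.1²/49 + 13.1²/58) = 1.9969
df = 90.53 → 90 (Welch–Satterthwaite, rounded down)
t* = 1.987

CI: -22.10 ± 1.987 · 1.9969 = -22.10 ± 3.97 = (-26.07, -18.13)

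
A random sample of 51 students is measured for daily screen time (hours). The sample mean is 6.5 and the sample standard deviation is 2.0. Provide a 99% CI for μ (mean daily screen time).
(5.75, 7.25)

t-interval (σ unknown):
df = n - 1 = 50
t* = 2.678 for 99% confidence

Margin of error = t* · s/√n = 2.678 · 2.0/√51 = 0.75

CI: (5.75, 7.25)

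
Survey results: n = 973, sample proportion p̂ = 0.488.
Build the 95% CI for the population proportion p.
(0.457, 0.519)

Proportion CI:
SE = √(p̂(1-p̂)/n) = √(0.488 · 0.512 / 973) = 0.01602

z* = 1.960
Margin = z* · SE = 1.960 · 0.01602 = 0.0314

CI: 0.488 ± 0.0314 = (0.457, 0.519)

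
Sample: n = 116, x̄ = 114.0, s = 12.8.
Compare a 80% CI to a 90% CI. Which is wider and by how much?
90% CI is wider by 0.88

df = 115
80% CI: t* = 1.289, (112.47, 115.53), width = 2 · t* · s/√n = 3.06
90% CI: t* = 1.658, (112.03, 115.97), width = 2 · t* · s/√n = 3.94

The 90% CI is wider by 3.94 - 3.06 = 0.88.
Higher confidence requires a wider interval.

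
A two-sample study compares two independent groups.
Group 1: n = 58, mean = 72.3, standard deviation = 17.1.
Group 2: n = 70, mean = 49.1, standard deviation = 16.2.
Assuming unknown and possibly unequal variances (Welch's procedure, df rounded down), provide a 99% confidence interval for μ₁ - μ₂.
(15.44, 30.96)

Difference: x̄₁ - x̄₂ = 23.20
SE = √(s₁²/n₁ + s₂²/n₂) = √(17.1²/58 + 16.2²/70) = 2.9649
df = 118.95 → 118 (Welch–Satterthwaite, rounded down)
t* = 2.618

CI: 23.20 ± 2.618 · 2.9649 = 23.20 ± 7.76 = (15.44, 30.96)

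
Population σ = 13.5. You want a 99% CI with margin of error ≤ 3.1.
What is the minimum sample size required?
n ≥ 126

For margin E ≤ 3.1:
n ≥ (z* · σ / E)²
n ≥ (2.576 · 13.5 / 3.1)²
n ≥ 125.84

Minimum n = 126 (rounding up)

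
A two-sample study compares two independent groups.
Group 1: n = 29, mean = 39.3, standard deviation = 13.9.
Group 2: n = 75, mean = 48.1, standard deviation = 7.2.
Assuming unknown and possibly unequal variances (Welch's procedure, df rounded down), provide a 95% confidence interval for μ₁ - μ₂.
(-14.32, -3.28)

Difference: x̄₁ - x̄₂ = -8.80
SE = √(s₁²/n₁ + s₂²/n₂) = √(13.9²/29 + 7.2²/75) = 2.7118
df = 33.97 → 33 (Welch–Satterthwaite, rounded down)
t* = 2.035

CI: -8.80 ± 2.035 · 2.7118 = -8.80 ± 5.52 = (-14.32, -3.28)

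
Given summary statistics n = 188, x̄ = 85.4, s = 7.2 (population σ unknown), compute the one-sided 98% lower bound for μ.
μ ≥ 84.31

Lower bound (one-sided):
t* = 2.068 (one-sided for 98%)
Lower bound = x̄ - t* · s/√n = 85.4 - 2.068 · 7.2/√188 = 84.31

We are 98% confident that μ ≥ 84.31.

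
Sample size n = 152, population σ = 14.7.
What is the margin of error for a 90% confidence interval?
Margin of error = 1.96

Margin of error = z* · σ/√n
= 1.645 · 14.7/√152
= 1.645 · 14.7/12.3288
= 1.96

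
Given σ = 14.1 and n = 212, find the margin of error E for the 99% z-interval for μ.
Margin of error = 2.49

Margin of error = z* · σ/√n
= 2.576 · 14.1/√212
= 2.576 · 14.1/14.5602
= 2.49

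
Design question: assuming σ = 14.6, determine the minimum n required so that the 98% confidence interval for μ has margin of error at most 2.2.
n ≥ 239

For margin E ≤ 2.2:
n ≥ (z* · σ / E)²
n ≥ (2.326 · 14.6 / 2.2)²
n ≥ 238.28

Minimum n = 239 (rounding up)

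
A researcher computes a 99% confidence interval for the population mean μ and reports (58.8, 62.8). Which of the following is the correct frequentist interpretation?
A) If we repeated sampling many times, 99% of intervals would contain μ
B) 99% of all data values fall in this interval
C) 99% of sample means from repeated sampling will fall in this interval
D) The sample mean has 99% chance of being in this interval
A

A) Correct — this is the frequentist long-run coverage interpretation.
B) Wrong — a CI is about the parameter μ, not individual data values.
C) Wrong — coverage applies to intervals containing μ, not to future x̄ values.
D) Wrong — x̄ is observed and sits in the interval by construction.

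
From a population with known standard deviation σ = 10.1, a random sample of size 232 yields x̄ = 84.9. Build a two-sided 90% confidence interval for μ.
(83.81, 85.99)

z-interval (σ known):
z* = 1.645 for 90% confidence

Margin of error = z* · σ/√n = 1.645 · 10.1/√232 = 1.09

CI: (84.9 - 1.09, 84.9 + 1.09) = (83.81, 85.99)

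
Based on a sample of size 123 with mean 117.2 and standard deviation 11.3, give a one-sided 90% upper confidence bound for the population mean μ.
μ ≤ 118.51

Upper bound (one-sided):
t* = 1.289 (one-sided for 90%)
Upper bound = x̄ + t* · s/√n = 117.2 + 1.289 · 11.3/√123 = 118.51

We are 90% confident that μ ≤ 118.51.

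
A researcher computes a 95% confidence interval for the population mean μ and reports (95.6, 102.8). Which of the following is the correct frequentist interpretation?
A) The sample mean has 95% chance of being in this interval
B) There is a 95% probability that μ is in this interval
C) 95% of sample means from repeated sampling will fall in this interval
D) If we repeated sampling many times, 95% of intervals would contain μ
D

A) Wrong — x̄ is observed and sits in the interval by construction.
B) Wrong — μ is fixed; the randomness lives in the interval, not in μ.
C) Wrong — coverage applies to intervals containing μ, not to future x̄ values.
D) Correct — this is the frequentist long-run coverage interpretation.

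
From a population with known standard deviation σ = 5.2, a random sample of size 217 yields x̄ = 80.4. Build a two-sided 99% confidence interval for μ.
(79.49, 81.31)

z-interval (σ known):
z* = 2.576 for 99% confidence

Margin of error = z* · σ/√n = 2.576 · 5.2/√217 = 0.91

CI: (80.4 - 0.91, 80.4 + 0.91) = (79.49, 81.31)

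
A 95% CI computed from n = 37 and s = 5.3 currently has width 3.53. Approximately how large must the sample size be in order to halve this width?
n ≈ 148

CI width ∝ 1/√n
To reduce width by factor 2, need √n to grow by 2 → need 2² = 4 times as many samples.

Current: n = 37, width = 3.53
New: n = 148, width ≈ 1.72

Width reduced by factor of 3.53/1.72 = 2.05.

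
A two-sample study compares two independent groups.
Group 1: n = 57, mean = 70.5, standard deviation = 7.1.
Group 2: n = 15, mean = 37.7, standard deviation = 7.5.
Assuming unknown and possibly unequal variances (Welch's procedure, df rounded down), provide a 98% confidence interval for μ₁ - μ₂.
(27.38, 38.22)

Difference: x̄₁ - x̄₂ = 32.80
SE = √(s₁²/n₁ + s₂²/n₂) = √(7.1²/57 + 7.5²/15) = 2.1528
df = 21.09 → 21 (Welch–Satterthwaite, rounded down)
t* = 2.518

CI: 32.80 ± 2.518 · 2.1528 = 32.80 ± 5.42 = (27.38, 38.22)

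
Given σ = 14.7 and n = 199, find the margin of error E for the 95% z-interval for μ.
Margin of error = 2.04

Margin of error = z* · σ/√n
= 1.960 · 14.7/√199
= 1.960 · 14.7/14.1067
= 2.04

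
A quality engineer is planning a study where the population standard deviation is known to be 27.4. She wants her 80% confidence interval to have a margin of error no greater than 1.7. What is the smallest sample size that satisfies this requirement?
n ≥ 427

For margin E ≤ 1.7:
n ≥ (z* · σ / E)²
n ≥ (1.282 · 27.4 / 1.7)²
n ≥ 426.95

Minimum n = 427 (rounding up)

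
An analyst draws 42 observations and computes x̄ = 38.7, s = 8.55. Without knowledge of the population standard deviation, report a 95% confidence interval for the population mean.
(36.04, 41.36)

t-interval (σ unknown):
df = n - 1 = 41
t* = 2.020 for 95% confidence

Margin of error = t* · s/√n = 2.020 · 8.55/√42 = 2.66

CI: (36.04, 41.36)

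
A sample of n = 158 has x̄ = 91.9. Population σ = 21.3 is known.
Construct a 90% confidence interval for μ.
(89.11, 94.69)

z-interval (σ known):
z* = 1.645 for 90% confidence

Margin of error = z* · σ/√n = 1.645 · 21.3/√158 = 2.79

CI: (91.9 - 2.79, 91.9 + 2.79) = (89.11, 94.69)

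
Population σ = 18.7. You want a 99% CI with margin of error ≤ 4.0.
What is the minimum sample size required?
n ≥ 146

For margin E ≤ 4.0:
n ≥ (z* · σ / E)²
n ≥ (2.576 · 18.7 / 4.0)²
n ≥ 145.03

Minimum n = 146 (rounding up)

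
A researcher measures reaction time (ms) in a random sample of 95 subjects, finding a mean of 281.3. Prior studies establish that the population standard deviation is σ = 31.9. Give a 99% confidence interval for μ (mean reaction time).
(272.87, 289.73)

z-interval (σ known):
z* = 2.576 for 99% confidence

Margin of error = z* · σ/√n = 2.576 · 31.9/√95 = 8.43

CI: (281.3 - 8.43, 281.3 + 8.43) = (272.87, 289.73)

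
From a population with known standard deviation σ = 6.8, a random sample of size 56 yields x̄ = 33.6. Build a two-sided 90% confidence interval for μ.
(32.11, 35.09)

z-interval (σ known):
z* = 1.645 for 90% confidence

Margin of error = z* · σ/√n = 1.645 · 6.8/√56 = 1.49

CI: (33.6 - 1.49, 33.6 + 1.49) = (32.11, 35.09)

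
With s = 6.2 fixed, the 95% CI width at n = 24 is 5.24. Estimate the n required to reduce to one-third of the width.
n ≈ 216

CI width ∝ 1/√n
To reduce width by factor 3, need √n to grow by 3 → need 3² = 9 times as many samples.

Current: n = 24, width = 5.24
New: n = 216, width ≈ 1.66

Width reduced by factor of 5.24/1.66 = 3.16.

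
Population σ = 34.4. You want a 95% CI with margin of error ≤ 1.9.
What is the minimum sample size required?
n ≥ 1260

For margin E ≤ 1.9:
n ≥ (z* · σ / E)²
n ≥ (1.960 · 34.4 / 1.9)²
n ≥ 1259.28

Minimum n = 1260 (rounding up)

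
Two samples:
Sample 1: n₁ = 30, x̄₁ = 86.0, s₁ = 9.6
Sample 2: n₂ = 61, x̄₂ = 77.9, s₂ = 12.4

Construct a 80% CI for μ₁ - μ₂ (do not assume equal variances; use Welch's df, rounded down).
(5.04, 11.16)

Difference: x̄₁ - x̄₂ = 8.10
SE = √(s₁²/n₁ + s₂²/n₂) = √(9.6²/30 + 12.4²/61) = 2.3649
df = 72.52 → 72 (Welch–Satterthwaite, rounded down)
t* = 1.293

CI: 8.10 ± 1.293 · 2.3649 = 8.10 ± 3.06 = (5.04, 11.16)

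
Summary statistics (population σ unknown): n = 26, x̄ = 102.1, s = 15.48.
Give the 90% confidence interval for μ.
(96.91, 107.29)

t-interval (σ unknown):
df = n - 1 = 25
t* = 1.708 for 90% confidence

Margin of error = t* · s/√n = 1.708 · 15.48/√26 = 5.19

CI: (96.91, 107.29)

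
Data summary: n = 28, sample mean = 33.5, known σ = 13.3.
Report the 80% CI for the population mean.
(30.28, 36.72)

z-interval (σ known):
z* = 1.282 for 80% confidence

Margin of error = z* · σ/√n = 1.282 · 13.3/√28 = 3.22

CI: (33.5 - 3.22, 33.5 + 3.22) = (30.28, 36.72)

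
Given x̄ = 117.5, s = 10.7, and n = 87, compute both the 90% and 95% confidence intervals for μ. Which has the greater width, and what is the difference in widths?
95% CI is wider by 0.74

df = 86
90% CI: t* = 1.663, (115.59, 119.41), width = 2 · t* · s/√n = 3.82
95% CI: t* = 1.988, (115.22, 119.78), width = 2 · t* · s/√n = 4.56

The 95% CI is wider by 4.56 - 3.82 = 0.74.
Higher confidence requires a wider interval.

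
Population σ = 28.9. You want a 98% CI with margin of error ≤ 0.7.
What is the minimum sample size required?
n ≥ 9222

For margin E ≤ 0.7:
n ≥ (z* · σ / E)²
n ≥ (2.326 · 28.9 / 0.7)²
n ≥ 9221.87

Minimum n = 9222 (rounding up)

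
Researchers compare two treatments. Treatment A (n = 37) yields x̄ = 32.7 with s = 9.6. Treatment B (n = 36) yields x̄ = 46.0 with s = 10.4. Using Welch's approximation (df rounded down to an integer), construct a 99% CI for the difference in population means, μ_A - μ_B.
(-19.51, -7.09)

Difference: x̄₁ - x̄₂ = -13.30
SE = √(s₁²/n₁ + s₂²/n₂) = √(9.6²/37 + 10.4²/36) = 2.3442
df = 70.19 → 70 (Welch–Satterthwaite, rounded down)
t* = 2.648

CI: -13.30 ± 2.648 · 2.3442 = -13.30 ± 6.21 = (-19.51, -7.09)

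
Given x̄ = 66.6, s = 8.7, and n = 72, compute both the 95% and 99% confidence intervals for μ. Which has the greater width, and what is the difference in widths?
99% CI is wider by 1.34

df = 71
95% CI: t* = 1.994, (64.56, 68.64), width = 2 · t* · s/√n = 4.09
99% CI: t* = 2.647, (63.89, 69.31), width = 2 · t* · s/√n = 5.43

The 99% CI is wider by 5.43 - 4.09 = 1.34.
Higher confidence requires a wider interval.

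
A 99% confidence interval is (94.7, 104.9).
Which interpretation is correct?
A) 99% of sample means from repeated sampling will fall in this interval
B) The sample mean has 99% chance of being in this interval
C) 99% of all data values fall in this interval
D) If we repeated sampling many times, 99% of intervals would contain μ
D

A) Wrong — coverage applies to intervals containing μ, not to future x̄ values.
B) Wrong — x̄ is observed and sits in the interval by construction.
C) Wrong — a CI is about the parameter μ, not individual data values.
D) Correct — this is the frequentist long-run coverage interpretation.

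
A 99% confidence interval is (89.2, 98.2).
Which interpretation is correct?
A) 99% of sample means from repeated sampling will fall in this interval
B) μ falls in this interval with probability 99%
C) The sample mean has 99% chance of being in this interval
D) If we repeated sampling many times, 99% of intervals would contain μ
D

A) Wrong — coverage applies to intervals containing μ, not to future x̄ values.
B) Wrong — μ is fixed; the randomness lives in the interval, not in μ.
C) Wrong — x̄ is observed and sits in the interval by construction.
D) Correct — this is the frequentist long-run coverage interpretation.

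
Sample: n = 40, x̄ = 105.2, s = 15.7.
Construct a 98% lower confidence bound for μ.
μ ≥ 99.92

Lower bound (one-sided):
t* = 2.125 (one-sided for 98%)
Lower bound = x̄ - t* · s/√n = 105.2 - 2.125 · 15.7/√40 = 99.92

We are 98% confident that μ ≥ 99.92.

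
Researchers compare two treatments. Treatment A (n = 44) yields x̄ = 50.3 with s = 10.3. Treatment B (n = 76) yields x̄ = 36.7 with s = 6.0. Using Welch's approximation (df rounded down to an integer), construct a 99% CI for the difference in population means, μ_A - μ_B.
(9.08, 18.12)

Difference: x̄₁ - x̄₂ = 13.60
SE = √(s₁²/n₁ + s₂²/n₂) = √(10.3²/44 + 6.0²/76) = 1.6985
df = 60.22 → 60 (Welch–Satterthwaite, rounded down)
t* = 2.660

CI: 13.60 ± 2.660 · 1.6985 = 13.60 ± 4.52 = (9.08, 18.12)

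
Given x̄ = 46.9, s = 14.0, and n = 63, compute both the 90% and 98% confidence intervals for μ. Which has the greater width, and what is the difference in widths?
98% CI is wider by 2.53

df = 62
90% CI: t* = 1.670, (43.95, 49.85), width = 2 · t* · s/√n = 5.89
98% CI: t* = 2.388, (42.69, 51.11), width = 2 · t* · s/√n = 8.42

The 98% CI is wider by 8.42 - 5.89 = 2.53.
Higher confidence requires a wider interval.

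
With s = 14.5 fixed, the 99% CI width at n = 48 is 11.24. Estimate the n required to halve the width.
n ≈ 192

CI width ∝ 1/√n
To reduce width by factor 2, need √n to grow by 2 → need 2² = 4 times as many samples.

Current: n = 48, width = 11.24
New: n = 192, width ≈ 5.45

Width reduced by factor of 11.24/5.45 = 2.06.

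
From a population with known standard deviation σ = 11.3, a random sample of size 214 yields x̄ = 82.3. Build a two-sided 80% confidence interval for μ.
(81.31, 83.29)

z-interval (σ known):
z* = 1.282 for 80% confidence

Margin of error = z* · σ/√n = 1.282 · 11.3/√214 = 0.99

CI: (82.3 - 0.99, 82.3 + 0.99) = (81.31, 83.29)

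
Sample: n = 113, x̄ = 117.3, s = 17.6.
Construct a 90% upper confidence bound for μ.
μ ≤ 119.43

Upper bound (one-sided):
t* = 1.289 (one-sided for 90%)
Upper bound = x̄ + t* · s/√n = 117.3 + 1.289 · 17.6/√113 = 119.43

We are 90% confident that μ ≤ 119.43.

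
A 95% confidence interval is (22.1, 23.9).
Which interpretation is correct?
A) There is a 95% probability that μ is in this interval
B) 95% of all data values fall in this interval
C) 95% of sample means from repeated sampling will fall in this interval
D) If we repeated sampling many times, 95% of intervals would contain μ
D

A) Wrong — μ is fixed; the randomness lives in the interval, not in μ.
B) Wrong — a CI is about the parameter μ, not individual data values.
C) Wrong — coverage applies to intervals containing μ, not to future x̄ values.
D) Correct — this is the frequentist long-run coverage interpretation.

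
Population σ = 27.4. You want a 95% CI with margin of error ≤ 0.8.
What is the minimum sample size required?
n ≥ 4507

For margin E ≤ 0.8:
n ≥ (z* · σ / E)²
n ≥ (1.960 · 27.4 / 0.8)²
n ≥ 4506.44

Minimum n = 4507 (rounding up)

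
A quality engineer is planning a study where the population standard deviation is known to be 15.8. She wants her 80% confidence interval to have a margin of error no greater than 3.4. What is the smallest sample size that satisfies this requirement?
n ≥ 36

For margin E ≤ 3.4:
n ≥ (z* · σ / E)²
n ≥ (1.282 · 15.8 / 3.4)²
n ≥ 35.49

Minimum n = 36 (rounding up)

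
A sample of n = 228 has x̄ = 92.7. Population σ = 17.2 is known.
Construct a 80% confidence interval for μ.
(91.24, 94.16)

z-interval (σ known):
z* = 1.282 for 80% confidence

Margin of error = z* · σ/√n = 1.282 · 17.2/√228 = 1.46

CI: (92.7 - 1.46, 92.7 + 1.46) = (91.24, 94.16)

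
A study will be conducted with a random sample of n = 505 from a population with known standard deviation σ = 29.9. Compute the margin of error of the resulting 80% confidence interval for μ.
Margin of error = 1.71

Margin of error = z* · σ/√n
= 1.282 · 29.9/√505
= 1.282 · 29.9/22.4722
= 1.71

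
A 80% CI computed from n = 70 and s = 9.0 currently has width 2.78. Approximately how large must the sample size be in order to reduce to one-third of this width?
n ≈ 630

CI width ∝ 1/√n
To reduce width by factor 3, need √n to grow by 3 → need 3² = 9 times as many samples.

Current: n = 70, width = 2.78
New: n = 630, width ≈ 0.92

Width reduced by factor of 2.78/0.92 = 3.02.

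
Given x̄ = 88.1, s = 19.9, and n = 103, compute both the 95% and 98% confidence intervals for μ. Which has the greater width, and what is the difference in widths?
98% CI is wider by 1.49

df = 102
95% CI: t* = 1.983, (84.21, 91.99), width = 2 · t* · s/√n = 7.78
98% CI: t* = 2.363, (83.47, 92.73), width = 2 · t* · s/√n = 9.27

The 98% CI is wider by 9.27 - 7.78 = 1.49.
Higher confidence requires a wider interval.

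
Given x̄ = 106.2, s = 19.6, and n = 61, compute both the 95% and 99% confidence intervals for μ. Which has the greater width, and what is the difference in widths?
99% CI is wider by 3.31

df = 60
95% CI: t* = 2.000, (101.18, 111.22), width = 2 · t* · s/√n = 10.04
99% CI: t* = 2.660, (99.52, 112.88), width = 2 · t* · s/√n = 13.35

The 99% CI is wider by 13.35 - 10.04 = 3.31.
Higher confidence requires a wider interval.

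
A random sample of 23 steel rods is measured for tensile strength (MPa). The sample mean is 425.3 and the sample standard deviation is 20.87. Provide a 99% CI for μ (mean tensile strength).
(413.03, 437.57)

t-interval (σ unknown):
df = n - 1 = 22
t* = 2.819 for 99% confidence

Margin of error = t* · s/√n = 2.819 · 20.87/√23 = 12.27

CI: (413.03, 437.57)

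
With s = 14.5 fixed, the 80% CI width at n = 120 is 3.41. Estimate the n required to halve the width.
n ≈ 480

CI width ∝ 1/√n
To reduce width by factor 2, need √n to grow by 2 → need 2² = 4 times as many samples.

Current: n = 120, width = 3.41
New: n = 480, width ≈ 1.70

Width reduced by factor of 3.41/1.70 = 2.01.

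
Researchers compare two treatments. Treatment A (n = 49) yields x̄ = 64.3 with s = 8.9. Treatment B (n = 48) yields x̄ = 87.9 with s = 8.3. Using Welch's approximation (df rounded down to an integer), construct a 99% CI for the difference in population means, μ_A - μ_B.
(-28.19, -19.01)

Difference: x̄₁ - x̄₂ = -23.60
SE = √(s₁²/n₁ + s₂²/n₂) = √(8.9²/49 + 8.3²/48) = 1.7469
df = 94.77 → 94 (Welch–Satterthwaite, rounded down)
t* = 2.629

CI: -23.60 ± 2.629 · 1.7469 = -23.60 ± 4.59 = (-28.19, -19.01)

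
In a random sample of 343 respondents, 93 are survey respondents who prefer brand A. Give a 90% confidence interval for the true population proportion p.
(0.232, 0.311)

Proportion CI:
p̂ = 93/343 = 0.27114
SE = √(p̂(1-p̂)/n) = √(0.27114 · 0.72886 / 343) = 0.02400

z* = 1.645
Margin = z* · SE = 1.645 · 0.02400 = 0.0395

CI: 0.27114 ± 0.0395 = (0.232, 0.311)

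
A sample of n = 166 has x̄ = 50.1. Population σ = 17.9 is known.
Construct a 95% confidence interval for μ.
(47.38, 52.82)

z-interval (σ known):
z* = 1.960 for 95% confidence

Margin of error = z* · σ/√n = 1.960 · 17.9/√166 = 2.72

CI: (50.1 - 2.72, 50.1 + 2.72) = (47.38, 52.82)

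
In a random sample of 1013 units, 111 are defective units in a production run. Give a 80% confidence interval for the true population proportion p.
(0.097, 0.122)

Proportion CI:
p̂ = 111/1013 = 0.10958
SE = √(p̂(1-p̂)/n) = √(0.10958 · 0.89042 / 1013) = 0.00981

z* = 1.282
Margin = z* · SE = 1.282 · 0.00981 = 0.0126

CI: 0.10958 ± 0.0126 = (0.097, 0.122)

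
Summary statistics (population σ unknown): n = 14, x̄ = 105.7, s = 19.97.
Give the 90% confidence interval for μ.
(96.25, 115.15)

t-interval (σ unknown):
df = n - 1 = 13
t* = 1.771 for 90% confidence

Margin of error = t* · s/√n = 1.771 · 19.97/√14 = 9.45

CI: (96.25, 115.15)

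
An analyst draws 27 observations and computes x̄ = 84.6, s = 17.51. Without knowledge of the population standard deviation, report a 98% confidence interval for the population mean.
(76.25, 92.95)

t-interval (σ unknown):
df = n - 1 = 26
t* = 2.479 for 98% confidence

Margin of error = t* · s/√n = 2.479 · 17.51/√27 = 8.35

CI: (76.25, 92.95)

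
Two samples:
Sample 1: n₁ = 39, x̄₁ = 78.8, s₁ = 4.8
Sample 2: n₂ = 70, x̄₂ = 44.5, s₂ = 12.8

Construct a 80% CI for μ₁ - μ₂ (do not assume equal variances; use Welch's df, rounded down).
(32.09, 36.51)

Difference: x̄₁ - x̄₂ = 34.30
SE = √(s₁²/n₁ + s₂²/n₂) = √(4.8²/39 + 12.8²/70) = 1.7121
df = 97.01 → 97 (Welch–Satterthwaite, rounded down)
t* = 1.290

CI: 34.30 ± 1.290 · 1.7121 = 34.30 ± 2.21 = (32.09, 36.51)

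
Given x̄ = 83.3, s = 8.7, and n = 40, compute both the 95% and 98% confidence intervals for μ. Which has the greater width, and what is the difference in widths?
98% CI is wider by 1.10

df = 39
95% CI: t* = 2.023, (80.52, 86.08), width = 2 · t* · s/√n = 5.57
98% CI: t* = 2.426, (79.96, 86.64), width = 2 · t* · s/√n = 6.67

The 98% CI is wider by 6.67 - 5.57 = 1.10.
Higher confidence requires a wider interval.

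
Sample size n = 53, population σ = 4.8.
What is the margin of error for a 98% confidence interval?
Margin of error = 1.53

Margin of error = z* · σ/√n
= 2.326 · 4.8/√53
= 2.326 · 4.8/7.2801
= 1.53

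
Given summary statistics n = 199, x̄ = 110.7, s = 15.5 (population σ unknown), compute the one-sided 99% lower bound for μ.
μ ≥ 108.12

Lower bound (one-sided):
t* = 2.345 (one-sided for 99%)
Lower bound = x̄ - t* · s/√n = 110.7 - 2.345 · 15.5/√199 = 108.12

We are 99% confident that μ ≥ 108.12.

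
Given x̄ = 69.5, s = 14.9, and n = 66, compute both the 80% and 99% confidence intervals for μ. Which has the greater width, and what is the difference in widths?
99% CI is wider by 4.99

df = 65
80% CI: t* = 1.295, (67.12, 71.88), width = 2 · t* · s/√n = 4.75
99% CI: t* = 2.654, (64.63, 74.37), width = 2 · t* · s/√n = 9.74

The 99% CI is wider by 9.74 - 4.75 = 4.99.
Higher confidence requires a wider interval.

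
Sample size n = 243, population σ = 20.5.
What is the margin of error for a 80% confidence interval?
Margin of error = 1.69

Margin of error = z* · σ/√n
= 1.282 · 20.5/√243
= 1.282 · 20.5/15.5885
= 1.69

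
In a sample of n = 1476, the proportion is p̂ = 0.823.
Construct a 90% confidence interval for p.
(0.807, 0.839)

Proportion CI:
SE = √(p̂(1-p̂)/n) = √(0.823 · 0.177 / 1476) = 0.00993

z* = 1.645
Margin = z* · SE = 1.645 · 0.00993 = 0.0163

CI: 0.823 ± 0.0163 = (0.807, 0.839)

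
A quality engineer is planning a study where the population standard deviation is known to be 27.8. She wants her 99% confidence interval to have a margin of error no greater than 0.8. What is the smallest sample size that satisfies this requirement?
n ≥ 8014

For margin E ≤ 0.8:
n ≥ (z* · σ / E)²
n ≥ (2.576 · 27.8 / 0.8)²
n ≥ 8013.11

Minimum n = 8014 (rounding up)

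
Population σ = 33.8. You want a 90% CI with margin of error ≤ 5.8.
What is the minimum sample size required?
n ≥ 92

For margin E ≤ 5.8:
n ≥ (z* · σ / E)²
n ≥ (1.645 · 33.8 / 5.8)²
n ≥ 91.90

Minimum n = 92 (rounding up)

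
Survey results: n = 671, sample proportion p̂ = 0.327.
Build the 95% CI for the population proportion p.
(0.292, 0.362)

Proportion CI:
SE = √(p̂(1-p̂)/n) = √(0.327 · 0.673 / 671) = 0.01811

z* = 1.960
Margin = z* · SE = 1.960 · 0.01811 = 0.0355

CI: 0.327 ± 0.0355 = (0.292, 0.362)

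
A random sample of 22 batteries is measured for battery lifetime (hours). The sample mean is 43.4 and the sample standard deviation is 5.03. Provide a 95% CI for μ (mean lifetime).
(41.17, 45.63)

t-interval (σ unknown):
df = n - 1 = 21
t* = 2.080 for 95% confidence

Margin of error = t* · s/√n = 2.080 · 5.03/√22 = 2.23

CI: (41.17, 45.63)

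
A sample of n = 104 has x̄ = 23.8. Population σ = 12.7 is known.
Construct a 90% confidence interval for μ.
(21.75, 25.85)

z-interval (σ known):
z* = 1.645 for 90% confidence

Margin of error = z* · σ/√n = 1.645 · 12.7/√104 = 2.05

CI: (23.8 - 2.05, 23.8 + 2.05) = (21.75, 25.85)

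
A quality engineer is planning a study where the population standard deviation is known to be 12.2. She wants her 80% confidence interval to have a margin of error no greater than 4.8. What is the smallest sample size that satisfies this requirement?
n ≥ 11

For margin E ≤ 4.8:
n ≥ (z* · σ / E)²
n ≥ (1.282 · 12.2 / 4.8)²
n ≥ 10.62

Minimum n = 11 (rounding up)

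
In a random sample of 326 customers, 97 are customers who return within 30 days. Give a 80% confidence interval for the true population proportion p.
(0.265, 0.330)

Proportion CI:
p̂ = 97/326 = 0.29755
SE = √(p̂(1-p̂)/n) = √(0.29755 · 0.70245 / 326) = 0.02532

z* = 1.282
Margin = z* · SE = 1.282 · 0.02532 = 0.0325

CI: 0.29755 ± 0.0325 = (0.265, 0.330)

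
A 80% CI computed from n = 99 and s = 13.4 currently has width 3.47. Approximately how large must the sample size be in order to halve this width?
n ≈ 396

CI width ∝ 1/√n
To reduce width by factor 2, need √n to grow by 2 → need 2² = 4 times as many samples.

Current: n = 99, width = 3.47
New: n = 396, width ≈ 1.73

Width reduced by factor of 3.47/1.73 = 2.01.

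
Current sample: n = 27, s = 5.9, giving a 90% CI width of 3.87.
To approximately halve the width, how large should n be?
n ≈ 108

CI width ∝ 1/√n
To reduce width by factor 2, need √n to grow by 2 → need 2² = 4 times as many samples.

Current: n = 27, width = 3.87
New: n = 108, width ≈ 1.88

Width reduced by factor of 3.87/1.88 = 2.06.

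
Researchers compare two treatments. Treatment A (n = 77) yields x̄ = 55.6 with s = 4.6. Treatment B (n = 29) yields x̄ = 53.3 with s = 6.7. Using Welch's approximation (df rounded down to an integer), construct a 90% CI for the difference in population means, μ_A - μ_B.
(0.02, 4.58)

Difference: x̄₁ - x̄₂ = 2.30
SE = √(s₁²/n₁ + s₂²/n₂) = √(4.6²/77 + 6.7²/29) = 1.3501
df = 38.38 → 38 (Welch–Satterthwaite, rounded down)
t* = 1.686

CI: 2.30 ± 1.686 · 1.3501 = 2.30 ± 2.28 = (0.02, 4.58)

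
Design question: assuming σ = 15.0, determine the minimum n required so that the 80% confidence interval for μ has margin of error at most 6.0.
n ≥ 11

For margin E ≤ 6.0:
n ≥ (z* · σ / E)²
n ≥ (1.282 · 15.0 / 6.0)²
n ≥ 10.27

Minimum n = 11 (rounding up)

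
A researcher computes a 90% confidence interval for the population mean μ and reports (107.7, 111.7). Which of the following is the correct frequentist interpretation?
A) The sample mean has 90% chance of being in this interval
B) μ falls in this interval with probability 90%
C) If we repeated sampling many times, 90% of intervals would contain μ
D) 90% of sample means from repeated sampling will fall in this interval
C

A) Wrong — x̄ is observed and sits in the interval by construction.
B) Wrong — μ is fixed; the randomness lives in the interval, not in μ.
C) Correct — this is the frequentist long-run coverage interpretation.
D) Wrong — coverage applies to intervals containing μ, not to future x̄ values.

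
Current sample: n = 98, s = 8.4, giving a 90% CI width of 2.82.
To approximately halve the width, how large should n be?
n ≈ 392

CI width ∝ 1/√n
To reduce width by factor 2, need √n to grow by 2 → need 2² = 4 times as many samples.

Current: n = 98, width = 2.82
New: n = 392, width ≈ 1.40

Width reduced by factor of 2.82/1.40 = 2.01.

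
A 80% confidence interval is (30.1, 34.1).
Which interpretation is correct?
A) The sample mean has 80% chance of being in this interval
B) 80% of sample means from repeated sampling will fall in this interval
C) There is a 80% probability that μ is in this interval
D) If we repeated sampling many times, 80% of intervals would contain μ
D

A) Wrong — x̄ is observed and sits in the interval by construction.
B) Wrong — coverage applies to intervals containing μ, not to future x̄ values.
C) Wrong — μ is fixed; the randomness lives in the interval, not in μ.
D) Correct — this is the frequentist long-run coverage interpretation.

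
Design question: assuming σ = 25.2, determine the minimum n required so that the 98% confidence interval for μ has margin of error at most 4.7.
n ≥ 156

For margin E ≤ 4.7:
n ≥ (z* · σ / E)²
n ≥ (2.326 · 25.2 / 4.7)²
n ≥ 155.53

Minimum n = 156 (rounding up)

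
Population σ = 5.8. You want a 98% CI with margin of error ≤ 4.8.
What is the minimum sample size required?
n ≥ 8

For margin E ≤ 4.8:
n ≥ (z* · σ / E)²
n ≥ (2.326 · 5.8 / 4.8)²
n ≥ 7.90

Minimum n = 8 (rounding up)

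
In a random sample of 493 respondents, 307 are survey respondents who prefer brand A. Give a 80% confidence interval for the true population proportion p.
(0.595, 0.651)

Proportion CI:
p̂ = 307/493 = 0.62272
SE = √(p̂(1-p̂)/n) = √(0.62272 · 0.37728 / 493) = 0.02183

z* = 1.282
Margin = z* · SE = 1.282 · 0.02183 = 0.0280

CI: 0.62272 ± 0.0280 = (0.595, 0.651)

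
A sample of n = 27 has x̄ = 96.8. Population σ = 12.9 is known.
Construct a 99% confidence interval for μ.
(90.40, 103.20)

z-interval (σ known):
z* = 2.576 for 99% confidence

Margin of error = z* · σ/√n = 2.576 · 12.9/√27 = 6.40

CI: (96.8 - 6.40, 96.8 + 6.40) = (90.40, 103.20)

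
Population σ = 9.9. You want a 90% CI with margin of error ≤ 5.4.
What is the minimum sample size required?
n ≥ 10

For margin E ≤ 5.4:
n ≥ (z* · σ / E)²
n ≥ (1.645 · 9.9 / 5.4)²
n ≥ 9.10

Minimum n = 10 (rounding up)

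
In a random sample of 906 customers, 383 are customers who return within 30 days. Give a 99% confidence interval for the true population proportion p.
(0.380, 0.465)

Proportion CI:
p̂ = 383/906 = 0.42274
SE = √(p̂(1-p̂)/n) = √(0.42274 · 0.57726 / 906) = 0.01641

z* = 2.576
Margin = z* · SE = 2.576 · 0.01641 = 0.0423

CI: 0.42274 ± 0.0423 = (0.380, 0.465)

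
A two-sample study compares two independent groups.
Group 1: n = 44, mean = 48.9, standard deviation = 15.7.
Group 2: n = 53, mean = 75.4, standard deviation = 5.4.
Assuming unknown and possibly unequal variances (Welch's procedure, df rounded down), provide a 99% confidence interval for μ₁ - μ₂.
(-33.14, -19.86)

Difference: x̄₁ - x̄₂ = -26.50
SE = √(s₁²/n₁ + s₂²/n₂) = √(15.7²/44 + 5.4²/53) = 2.4804
df = 51.45 → 51 (Welch–Satterthwaite, rounded down)
t* = 2.676

CI: -26.50 ± 2.676 · 2.4804 = -26.50 ± 6.64 = (-33.14, -19.86)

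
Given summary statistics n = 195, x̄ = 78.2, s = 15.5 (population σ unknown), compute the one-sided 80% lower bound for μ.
μ ≥ 77.26

Lower bound (one-sided):
t* = 0.843 (one-sided for 80%)
Lower bound = x̄ - t* · s/√n = 78.2 - 0.843 · 15.5/√195 = 77.26

We are 80% confident that μ ≥ 77.26.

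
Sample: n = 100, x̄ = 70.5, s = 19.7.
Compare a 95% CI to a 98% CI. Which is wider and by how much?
98% CI is wider by 1.50

df = 99
95% CI: t* = 1.984, (66.59, 74.41), width = 2 · t* · s/√n = 7.82
98% CI: t* = 2.365, (65.84, 75.16), width = 2 · t* · s/√n = 9.32

The 98% CI is wider by 9.32 - 7.82 = 1.50.
Higher confidence requires a wider interval.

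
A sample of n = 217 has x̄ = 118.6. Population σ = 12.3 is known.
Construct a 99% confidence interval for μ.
(116.45, 120.75)

z-interval (σ known):
z* = 2.576 for 99% confidence

Margin of error = z* · σ/√n = 2.576 · 12.3/√217 = 2.15

CI: (118.6 - 2.15, 118.6 + 2.15) = (116.45, 120.75)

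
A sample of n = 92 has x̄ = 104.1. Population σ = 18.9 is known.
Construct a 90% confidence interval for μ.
(100.86, 107.34)

z-interval (σ known):
z* = 1.645 for 90% confidence

Margin of error = z* · σ/√n = 1.645 · 18.9/√92 = 3.24

CI: (104.1 - 3.24, 104.1 + 3.24) = (100.86, 107.34)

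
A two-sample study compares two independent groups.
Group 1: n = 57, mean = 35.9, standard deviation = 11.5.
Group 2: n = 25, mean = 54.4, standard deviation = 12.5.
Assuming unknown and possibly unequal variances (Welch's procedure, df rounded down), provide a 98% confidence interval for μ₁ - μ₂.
(-25.58, -11.42)

Difference: x̄₁ - x̄₂ = -18.50
SE = √(s₁²/n₁ + s₂²/n₂) = √(11.5²/57 + 12.5²/25) = 2.9275
df = 42.61 → 42 (Welch–Satterthwaite, rounded down)
t* = 2.418

CI: -18.50 ± 2.418 · 2.9275 = -18.50 ± 7.08 = (-25.58, -11.42)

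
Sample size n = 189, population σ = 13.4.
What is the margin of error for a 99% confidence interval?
Margin of error = 2.51

Margin of error = z* · σ/√n
= 2.576 · 13.4/√189
= 2.576 · 13.4/13.7477
= 2.51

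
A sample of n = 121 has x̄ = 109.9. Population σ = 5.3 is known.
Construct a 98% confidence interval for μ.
(108.78, 111.02)

z-interval (σ known):
z* = 2.326 for 98% confidence

Margin of error = z* · σ/√n = 2.326 · 5.3/√121 = 1.12

CI: (109.9 - 1.12, 109.9 + 1.12) = (108.78, 111.02)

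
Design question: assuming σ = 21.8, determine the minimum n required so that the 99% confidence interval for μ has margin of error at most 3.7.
n ≥ 231

For margin E ≤ 3.7:
n ≥ (z* · σ / E)²
n ≥ (2.576 · 21.8 / 3.7)²
n ≥ 230.36

Minimum n = 231 (rounding up)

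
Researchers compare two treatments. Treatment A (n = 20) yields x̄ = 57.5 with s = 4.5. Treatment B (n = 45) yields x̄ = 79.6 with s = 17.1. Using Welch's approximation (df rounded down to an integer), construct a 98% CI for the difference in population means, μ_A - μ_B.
(-28.67, -15.53)

Difference: x̄₁ - x̄₂ = -22.10
SE = √(s₁²/n₁ + s₂²/n₂) = √(4.5²/20 + 17.1²/45) = 2.7405
df = 55.65 → 55 (Welch–Satterthwaite, rounded down)
t* = 2.396

CI: -22.10 ± 2.396 · 2.7405 = -22.10 ± 6.57 = (-28.67, -15.53)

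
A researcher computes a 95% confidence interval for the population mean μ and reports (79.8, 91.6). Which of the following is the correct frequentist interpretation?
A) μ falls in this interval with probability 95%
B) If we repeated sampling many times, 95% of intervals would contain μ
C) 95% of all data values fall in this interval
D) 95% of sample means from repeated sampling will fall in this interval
B

A) Wrong — μ is fixed; the randomness lives in the interval, not in μ.
B) Correct — this is the frequentist long-run coverage interpretation.
C) Wrong — a CI is about the parameter μ, not individual data values.
D) Wrong — coverage applies to intervals containing μ, not to future x̄ values.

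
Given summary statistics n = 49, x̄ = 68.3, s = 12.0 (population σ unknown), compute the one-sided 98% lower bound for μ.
μ ≥ 64.68

Lower bound (one-sided):
t* = 2.111 (one-sided for 98%)
Lower bound = x̄ - t* · s/√n = 68.3 - 2.111 · 12.0/√49 = 64.68

We are 98% confident that μ ≥ 64.68.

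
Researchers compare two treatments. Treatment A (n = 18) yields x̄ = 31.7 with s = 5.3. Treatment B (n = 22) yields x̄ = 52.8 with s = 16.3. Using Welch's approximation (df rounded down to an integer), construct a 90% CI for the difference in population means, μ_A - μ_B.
(-27.40, -14.80)

Difference: x̄₁ - x̄₂ = -21.10
SE = √(s₁²/n₁ + s₂²/n₂) = √(5.3²/18 + 16.3²/22) = 3.6929
df = 26.24 → 26 (Welch–Satterthwaite, rounded down)
t* = 1.706

CI: -21.10 ± 1.706 · 3.6929 = -21.10 ± 6.30 = (-27.40, -14.80)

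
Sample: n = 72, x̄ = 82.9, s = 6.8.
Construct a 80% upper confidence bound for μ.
μ ≤ 83.58

Upper bound (one-sided):
t* = 0.847 (one-sided for 80%)
Upper bound = x̄ + t* · s/√n = 82.9 + 0.847 · 6.8/√72 = 83.58

We are 80% confident that μ ≤ 83.58.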